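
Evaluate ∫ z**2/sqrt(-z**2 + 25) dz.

Substitute z = 5·sin(θ), so dz = 5·cos(θ) dθ and the radical becomes sqrt(-z**2 + 25) = 5·cos(θ) by the Pythagorean identity.
Integrate the resulting trig expression in θ, then back-substitute θ = asin(z/5), sin(θ) = z/5, cos(θ) = sqrt(-z**2 + 25)/5 (absorbing any constant into C).

-z*sqrt(-z**2 + 25)/2 + 25*asin(z/5)/2 + C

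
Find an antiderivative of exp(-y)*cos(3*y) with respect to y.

3*exp(-y)*sin(3*y)/10 - exp(-y)*cos(3*y)/10 + C

Let I denote the integral. Integrate by parts with u = cos(3*y), dv = exp(-y) dy, so v = -exp(-y): I = -exp(-y)*cos(3*y) − 3·∫ exp(-y)*sin(3*y) dy.
Apply parts again with u = sin(3*y), dv = exp(-y) dy: ∫ exp(-y)*sin(3*y) dy = -exp(-y)*sin(3*y) + 3·I. Substituting back brings back I: I = 3*exp(-y)*sin(3*y) - exp(-y)*cos(3*y) − 9·I.
Solving for I: (1 + 9)·I equals the remaining terms, so I = (1/10)·(3*exp(-y)*sin(3*y) - exp(-y)*cos(3*y)).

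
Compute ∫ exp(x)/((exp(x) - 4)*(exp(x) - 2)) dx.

Let u = e^x, du = e^x dx.
The integral becomes ∫ du/((u-4)(u-2)); decompose into partial fractions.

log(exp(x) - 4)/2 - log(exp(x) - 2)/2 + C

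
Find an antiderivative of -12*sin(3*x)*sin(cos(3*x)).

Let u = cos(3*x), so du = (-3*sin(3*x)) dx.
Rewriting, the integral becomes 4·∫ sin(u) du = 4·-cos(u).
Substituting back, u = cos(3*x).

-4*cos(cos(3*x)) + C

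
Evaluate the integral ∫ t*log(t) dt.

t**2*log(t)/2 - t**2/4 + C

Use integration by parts with u = log(t), dv = t dt.
Then du = 1/t dt and v = t**2/2.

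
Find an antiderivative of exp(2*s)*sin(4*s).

exp(2*s)*sin(4*s)/10 - exp(2*s)*cos(4*s)/5 + C

Let I denote the integral. Integrate by parts with u = sin(4*s), dv = exp(2*s) ds, so v = exp(2*s)/2: I = exp(2*s)*sin(4*s)/2 − 2·∫ exp(2*s)*cos(4*s) ds.
Apply parts again with u = cos(4*s), dv = exp(2*s) ds: ∫ exp(2*s)*cos(4*s) ds = exp(2*s)*cos(4*s)/2 + 2·I. Substituting back brings back I: I = exp(2*s)*sin(4*s)/2 - exp(2*s)*cos(4*s) − 4·I.
Solving for I: (1 + 4)·I equals the remaining terms, so I = (1/5)·(exp(2*s)*sin(4*s)/2 - exp(2*s)*cos(4*s)).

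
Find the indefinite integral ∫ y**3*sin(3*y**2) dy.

-y**2*cos(3*y**2)/6 + sin(3*y**2)/18 + C

Let u = y², du = 2y dy; rewrite as (1/2)∫ u^1·sin(3u) du.
Now integrate by parts 1 time.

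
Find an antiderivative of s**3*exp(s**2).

(s**2 - 1)*exp(s**2)/2 + C

Let u = s², du = 2s ds; rewrite as (1/2)∫ u^1·exp(1u) du.
Now integrate by parts 1 time.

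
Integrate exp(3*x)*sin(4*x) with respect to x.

3*exp(3*x)*sin(4*x)/25 - 4*exp(3*x)*cos(4*x)/25 + C

Let I denote the integral. Integrate by parts with u = sin(4*x), dv = exp(3*x) dx, so v = exp(3*x)/3: I = exp(3*x)*sin(4*x)/3 − (4/3)·∫ exp(3*x)*cos(4*x) dx.
Apply parts again with u = cos(4*x), dv = exp(3*x) dx: ∫ exp(3*x)*cos(4*x) dx = exp(3*x)*cos(4*x)/3 + (4/3)·I. Substituting back brings back I: I = exp(3*x)*sin(4*x)/3 - 4*exp(3*x)*cos(4*x)/9 − (16/9)·I.
Solving for I: (1 + 16/9)·I equals the remaining terms, so I = (9/25)·(exp(3*x)*sin(4*x)/3 - 4*exp(3*x)*cos(4*x)/9).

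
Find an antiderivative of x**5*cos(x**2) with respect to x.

x**4*sin(x**2)/2 + x**2*cos(x**2) - sin(x**2) + C

Let u = x², du = 2x dx; rewrite as (1/2)∫ u^2·cos(1u) du.
Now integrate by parts 2 times.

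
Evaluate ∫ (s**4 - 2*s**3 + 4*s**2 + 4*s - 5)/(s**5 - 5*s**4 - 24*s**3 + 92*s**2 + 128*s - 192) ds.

1027*log(s - 6)/800 - 203*log(s - 4)/288 + 2*log(s - 1)/225 - 35*log(s + 2)/288 + 427*log(s + 4)/800 + C

Factor the denominator: (s - 6)*(s - 4)*(s - 1)*(s + 2)*(s + 4).
Partial-fraction decomposition: 427/(800*(s + 4)) - 35/(288*(s + 2)) + 2/(225*(s - 1)) - 203/(288*(s - 4)) + 1027/(800*(s - 6)).
Integrate each term: A/(s−a) contributes A·log|s−a|.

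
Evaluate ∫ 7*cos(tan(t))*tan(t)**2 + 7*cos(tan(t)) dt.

Let u = tan(t), so du = (tan(t)**2 + 1) dt.
Rewriting, the integral becomes 7·∫ cos(u) du = 7·sin(u).
Substituting back, u = tan(t).

7*sin(tan(t)) + C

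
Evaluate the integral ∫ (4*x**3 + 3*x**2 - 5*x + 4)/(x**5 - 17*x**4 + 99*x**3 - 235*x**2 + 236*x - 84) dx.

Factor the denominator: (x - 7)*(x - 6)*(x - 2)*(x - 1)**2.
Partial-fraction decomposition: -53/(75*(x - 1)) - 1/(5*(x - 1)**2) + 19/(10*(x - 2)) - 473/(50*(x - 6)) + 124/(15*(x - 7)).
Integrate each term; A/(x−a) gives A·log|x−a|; A/(x−a)² gives −A/(x−a).

124*log(x - 7)/15 - 473*log(x - 6)/50 + 19*log(x - 2)/10 - 53*log(x - 1)/75 + 1/(5*x - 5) + C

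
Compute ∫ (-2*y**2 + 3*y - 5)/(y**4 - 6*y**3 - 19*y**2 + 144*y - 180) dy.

-59*log(y - 6)/132 + 7*log(y - 3)/12 - log(y - 2)/4 + 5*log(y + 5)/44 + C

Factor the denominator: (y - 6)*(y - 3)*(y - 2)*(y + 5).
Partial-fraction decomposition: 5/(44*(y + 5)) - 1/(4*(y - 2)) + 7/(12*(y - 3)) - 59/(132*(y - 6)).
Integrate each term: A/(y−a) contributes A·log|y−a|.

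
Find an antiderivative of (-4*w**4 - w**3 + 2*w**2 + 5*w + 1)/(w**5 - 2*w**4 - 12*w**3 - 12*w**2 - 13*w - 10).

Factor the denominator: (w - 5)*(w + 1)*(w + 2)*(w**2 + 1).
Partial-fraction decomposition: -(59*w + 22)/(130*(w**2 + 1)) - 57/(35*(w + 2)) + 5/(12*(w + 1)) - 2549/(1092*(w - 5)).
Integrate each term; A/(w−a) gives A·log|w−a|; the (Bw+D)/(w²+p²) term gives a log and an atan.

-2549*log(w - 5)/1092 + 5*log(w + 1)/12 - 57*log(w + 2)/35 - 59*log(w**2 + 1)/260 - 11*atan(w)/65 + C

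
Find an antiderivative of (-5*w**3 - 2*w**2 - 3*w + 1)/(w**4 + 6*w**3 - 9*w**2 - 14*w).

Factor the denominator: w*(w - 2)*(w + 1)*(w + 7).
Partial-fraction decomposition: -1639/(378*(w + 7)) + 7/(18*(w + 1)) - 53/(54*(w - 2)) - 1/(14*w).
Integrate each term: A/(w−a) contributes A·log|w−a|.

-log(w)/14 - 53*log(w - 2)/54 + 7*log(w + 1)/18 - 1639*log(w + 7)/378 + C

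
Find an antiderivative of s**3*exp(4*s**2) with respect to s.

(4*s**2 - 1)*exp(4*s**2)/32 + C

Let u = s², du = 2s ds; rewrite as (1/2)∫ u^1·exp(4u) du.
Now integrate by parts 1 time.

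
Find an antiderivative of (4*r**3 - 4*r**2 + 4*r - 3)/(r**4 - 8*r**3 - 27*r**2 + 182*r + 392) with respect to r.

Factor the denominator: (r - 7)**2*(r + 2)*(r + 4).
Partial-fraction decomposition: 339/(242*(r + 4)) - 59/(162*(r + 2)) + 29044/(9801*(r - 7)) + 1201/(99*(r - 7)**2).
Integrate each term; A/(r−a) gives A·log|r−a|; A/(r−a)² gives −A/(r−a).

29044*log(r - 7)/9801 - 59*log(r + 2)/162 + 339*log(r + 4)/242 - 1201/(99*r - 693) + C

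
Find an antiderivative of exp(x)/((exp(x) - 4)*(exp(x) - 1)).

Let u = e^x, du = e^x dx.
The integral becomes ∫ du/((u-1)(u-4)); decompose into partial fractions.

log(exp(x) - 4)/3 - log(exp(x) - 1)/3 + C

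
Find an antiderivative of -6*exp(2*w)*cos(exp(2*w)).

Let u = exp(2*w), so du = (2*exp(2*w)) dw.
Rewriting, the integral becomes -3·∫ cos(u) du = -3·sin(u).
Substituting back, u = exp(2*w).

-3*sin(exp(2*w)) + C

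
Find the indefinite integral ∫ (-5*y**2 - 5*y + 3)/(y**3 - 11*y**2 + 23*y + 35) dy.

-277*log(y - 7)/16 + 49*log(y - 5)/4 + log(y + 1)/16 + C

Factor the denominator: (y - 7)*(y - 5)*(y + 1).
Partial-fraction decomposition: 1/(16*(y + 1)) + 49/(4*(y - 5)) - 277/(16*(y - 7)).
Integrate each term: A/(y−a) contributes A·log|y−a|.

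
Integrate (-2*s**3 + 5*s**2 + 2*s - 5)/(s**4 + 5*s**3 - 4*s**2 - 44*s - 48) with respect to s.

-8*log(s - 3)/175 + 501*log(s + 2)/100 - 195*log(s + 4)/28 + 27/(10*s + 20) + C

Factor the denominator: (s - 3)*(s + 2)**2*(s + 4).
Partial-fraction decomposition: -195/(28*(s + 4)) + 501/(100*(s + 2)) - 27/(10*(s + 2)**2) - 8/(175*(s - 3)).
Integrate each term; A/(s−a) gives A·log|s−a|; A/(s−a)² gives −A/(s−a).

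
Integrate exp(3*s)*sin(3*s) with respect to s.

exp(3*s)*sin(3*s)/6 - exp(3*s)*cos(3*s)/6 + C

Let I denote the integral. Integrate by parts with u = sin(3*s), dv = exp(3*s) ds, so v = exp(3*s)/3: I = exp(3*s)*sin(3*s)/3 − ∫ exp(3*s)*cos(3*s) ds.
Apply parts again with u = cos(3*s), dv = exp(3*s) ds: ∫ exp(3*s)*cos(3*s) ds = exp(3*s)*cos(3*s)/3 + I. Substituting back brings back I: I = exp(3*s)*sin(3*s)/3 - exp(3*s)*cos(3*s)/3 − I.
Solving for I: (1 + 1)·I equals the remaining terms, so I = (1/2)·(exp(3*s)*sin(3*s)/3 - exp(3*s)*cos(3*s)/3).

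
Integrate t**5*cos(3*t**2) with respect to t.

Let u = t², du = 2t dt; rewrite as (1/2)∫ u^2·cos(3u) du.
Now integrate by parts 2 times.

t**4*sin(3*t**2)/6 + t**2*cos(3*t**2)/9 - sin(3*t**2)/27 + C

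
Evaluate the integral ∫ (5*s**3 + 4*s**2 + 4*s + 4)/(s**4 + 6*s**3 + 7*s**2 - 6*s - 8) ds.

Factor the denominator: (s - 1)*(s + 1)*(s + 2)*(s + 4).
Partial-fraction decomposition: 134/(15*(s + 4)) - 14/(3*(s + 2)) + 1/(6*(s + 1)) + 17/(30*(s - 1)).
Integrate each term: A/(s−a) contributes A·log|s−a|.

17*log(s - 1)/30 + log(s + 1)/6 - 14*log(s + 2)/3 + 134*log(s + 4)/15 + C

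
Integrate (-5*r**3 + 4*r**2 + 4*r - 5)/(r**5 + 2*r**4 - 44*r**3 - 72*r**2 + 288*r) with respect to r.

Factor the denominator: r*(r - 6)*(r - 2)*(r + 4)*(r + 6).
Partial-fraction decomposition: 1195/(1152*(r + 6)) - 121/(160*(r + 4)) + 7/(128*(r - 2)) - 917/(2880*(r - 6)) - 5/(288*r).
Integrate each term: A/(r−a) contributes A·log|r−a|.

-5*log(r)/288 - 917*log(r - 6)/2880 + 7*log(r - 2)/128 - 121*log(r + 4)/160 + 1195*log(r + 6)/1152 + C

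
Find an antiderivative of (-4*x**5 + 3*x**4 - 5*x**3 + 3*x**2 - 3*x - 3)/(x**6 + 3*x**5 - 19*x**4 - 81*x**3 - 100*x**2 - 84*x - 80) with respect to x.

Factor the denominator: (x - 5)*(x + 2)**2*(x + 4)*(x**2 + 1).
Partial-fraction decomposition: -(11*x - 27)/(850*(x**2 + 1)) - 1747/(204*(x + 4)) + 3887/(700*(x + 2)) - 33/(10*(x + 2)**2) - 41/(42*(x - 5)).
Integrate each term; A/(x−a) gives A·log|x−a|; the (Bx+D)/(x²+p²) term gives a log and an atan.

-41*log(x - 5)/42 + 3887*log(x + 2)/700 - 1747*log(x + 4)/204 - 11*log(x**2 + 1)/1700 + 27*atan(x)/850 + 33/(10*x + 20) + C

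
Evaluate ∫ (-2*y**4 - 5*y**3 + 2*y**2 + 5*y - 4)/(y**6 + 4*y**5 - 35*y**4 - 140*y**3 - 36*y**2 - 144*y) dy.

Factor the denominator: y*(y - 6)*(y + 4)*(y + 6)*(y**2 + 1).
Partial-fraction decomposition: -2*(11*y + 24)/(629*(y**2 + 1)) + 737/(2664*(y + 6)) - 23/(170*(y + 4)) - 1787/(13320*(y - 6)) + 1/(36*y).
Integrate each term; A/(y−a) gives A·log|y−a|; the (By+D)/(y²+p²) term gives a log and an atan.

log(y)/36 - 1787*log(y - 6)/13320 - 23*log(y + 4)/170 + 737*log(y + 6)/2664 - 11*log(y**2 + 1)/629 - 48*atan(y)/629 + C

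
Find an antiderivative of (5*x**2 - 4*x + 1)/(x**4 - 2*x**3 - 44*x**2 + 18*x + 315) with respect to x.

109*log(x - 7)/240 - 17*log(x - 3)/96 + 29*log(x + 3)/60 - 73*log(x + 5)/96 + C

Factor the denominator: (x - 7)*(x - 3)*(x + 3)*(x + 5).
Partial-fraction decomposition: -73/(96*(x + 5)) + 29/(60*(x + 3)) - 17/(96*(x - 3)) + 109/(240*(x - 7)).
Integrate each term: A/(x−a) contributes A·log|x−a|.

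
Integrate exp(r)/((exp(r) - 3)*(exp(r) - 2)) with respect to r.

log(exp(r) - 3) - log(exp(r) - 2) + C

Let u = e^r, du = e^r dr.
The integral becomes ∫ du/((u-3)(u-2)); decompose into partial fractions.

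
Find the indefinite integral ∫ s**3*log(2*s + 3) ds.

Use integration by parts with u = log(2*s + 3), dv = s**3 ds.
Then du = 2/(2*s + 3) ds and v = s**4/4.

s**4*log(2*s + 3)/4 - s**4/16 + s**3/8 - 9*s**2/32 + 27*s/32 - 81*log(2*s + 3)/64 + C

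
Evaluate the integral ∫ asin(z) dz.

z*asin(z) + sqrt(-z**2 + 1) + C

Use integration by parts with u = arcsin(z), dv = dz.
Then du = 1/sqrt(-z**2 + 1) dz.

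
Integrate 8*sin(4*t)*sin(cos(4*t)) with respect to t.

Let u = cos(4*t), so du = (-4*sin(4*t)) dt.
Rewriting, the integral becomes -2·∫ sin(u) du = -2·-cos(u).
Substituting back, u = cos(4*t).

2*cos(cos(4*t)) + C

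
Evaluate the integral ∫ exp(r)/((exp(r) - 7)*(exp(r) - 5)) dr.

Let u = e^r, du = e^r dr.
The integral becomes ∫ du/((u-5)(u-7)); decompose into partial fractions.

log(exp(r) - 7)/2 - log(exp(r) - 5)/2 + C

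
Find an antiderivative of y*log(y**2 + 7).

Let u = y**2 + 7, so du = (2*y) dy.
The integral becomes (1/2)·∫ log(u) du; integrate by parts with u′=log(u), dv′=du.

y**2*log(y**2 + 7)/2 - y**2/2 + 7*log(y**2 + 7)/2 + C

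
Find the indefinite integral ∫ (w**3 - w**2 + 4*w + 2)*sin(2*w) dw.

Use integration by parts with u = w**3 - w**2 + 4*w + 2, dv = sin(2*w) dw, so v = -cos(2*w)/2.
Apply parts 3 times (tabular method): alternate signs, differentiate u down to 0, integrate dv up.

-w**3*cos(2*w)/2 + 3*w**2*sin(2*w)/4 + w**2*cos(2*w)/2 - w*sin(2*w)/2 - 5*w*cos(2*w)/4 + 5*sin(2*w)/8 - 5*cos(2*w)/4 + C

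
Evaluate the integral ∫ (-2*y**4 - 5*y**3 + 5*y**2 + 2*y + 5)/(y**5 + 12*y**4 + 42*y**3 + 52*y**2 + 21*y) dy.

Factor the denominator: y*(y + 1)**2*(y + 3)*(y + 7).
Partial-fraction decomposition: -2851/(1008*(y + 7)) - 17/(48*(y + 3)) + 17/(18*(y + 1)) - 11/(12*(y + 1)**2) + 5/(21*y).
Integrate each term; A/(y−a) gives A·log|y−a|; A/(y−a)² gives −A/(y−a).

5*log(y)/21 + 17*log(y + 1)/18 - 17*log(y + 3)/48 - 2851*log(y + 7)/1008 + 11/(12*y + 12) + C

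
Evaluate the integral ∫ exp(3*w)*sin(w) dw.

Let I denote the integral. Integrate by parts with u = sin(w), dv = exp(3*w) dw, so v = exp(3*w)/3: I = exp(3*w)*sin(w)/3 − (1/3)·∫ exp(3*w)*cos(w) dw.
Apply parts again with u = cos(w), dv = exp(3*w) dw: ∫ exp(3*w)*cos(w) dw = exp(3*w)*cos(w)/3 + (1/3)·I. Substituting back brings back I: I = exp(3*w)*sin(w)/3 - exp(3*w)*cos(w)/9 − (1/9)·I.
Solving for I: (1 + 1/9)·I equals the remaining terms, so I = (9/10)·(exp(3*w)*sin(w)/3 - exp(3*w)*cos(w)/9).

3*exp(3*w)*sin(w)/10 - exp(3*w)*cos(w)/10 + C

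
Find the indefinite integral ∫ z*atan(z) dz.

z**2*atan(z)/2 - z/2 + atan(z)/2 + C

Use integration by parts with u = arctan(z), dv = z dz.
Then du = 1/(z**2 + 1) dz.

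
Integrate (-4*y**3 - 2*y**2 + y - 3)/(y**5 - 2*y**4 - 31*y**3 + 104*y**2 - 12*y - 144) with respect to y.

-287*log(y - 4)/100 + 7*log(y - 3)/2 - 41*log(y - 2)/48 + log(y + 1)/150 + 87*log(y + 6)/400 + C

Factor the denominator: (y - 4)*(y - 3)*(y - 2)*(y + 1)*(y + 6).
Partial-fraction decomposition: 87/(400*(y + 6)) + 1/(150*(y + 1)) - 41/(48*(y - 2)) + 7/(2*(y - 3)) - 287/(100*(y - 4)).
Integrate each term: A/(y−a) contributes A·log|y−a|.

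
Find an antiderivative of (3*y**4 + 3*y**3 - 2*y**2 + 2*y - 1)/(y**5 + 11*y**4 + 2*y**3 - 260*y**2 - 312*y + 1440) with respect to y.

Factor the denominator: (y - 4)*(y - 2)*(y + 5)*(y + 6)**2.
Partial-fraction decomposition: -12983/(640*(y + 6)) - 631/(16*(y + 6)**2) + 1439/(63*(y + 5)) - 67/(896*(y - 2)) + 187/(360*(y - 4)).
Integrate each term; A/(y−a) gives A·log|y−a|; A/(y−a)² gives −A/(y−a).

187*log(y - 4)/360 - 67*log(y - 2)/896 + 1439*log(y + 5)/63 - 12983*log(y + 6)/640 + 631/(16*y + 96) + C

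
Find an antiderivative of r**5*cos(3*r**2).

r**4*sin(3*r**2)/6 + r**2*cos(3*r**2)/9 - sin(3*r**2)/27 + C

Let u = r², du = 2r dr; rewrite as (1/2)∫ u^2·cos(3u) du.
Now integrate by parts 2 times.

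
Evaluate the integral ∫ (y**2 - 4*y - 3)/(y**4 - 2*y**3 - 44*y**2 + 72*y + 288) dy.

log(y - 4)/40 - 19*log(y + 6)/160 + 3*log(y**2 - 4*y - 12)/64 + C

Factor the denominator: (y - 6)*(y - 4)*(y + 2)*(y + 6).
Partial-fraction decomposition: -19/(160*(y + 6)) + 3/(64*(y + 2)) + 1/(40*(y - 4)) + 3/(64*(y - 6)).
Integrate each term: A/(y−a) contributes A·log|y−a|.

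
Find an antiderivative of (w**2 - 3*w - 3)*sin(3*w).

-w**2*cos(3*w)/3 + 2*w*sin(3*w)/9 + w*cos(3*w) - sin(3*w)/3 + 29*cos(3*w)/27 + C

Use integration by parts with u = w**2 - 3*w - 3, dv = sin(3*w) dw, so v = -cos(3*w)/3.
Apply parts 2 times (tabular method): alternate signs, differentiate u down to 0, integrate dv up.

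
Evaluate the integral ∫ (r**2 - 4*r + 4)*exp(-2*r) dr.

(-2*r**2 + 6*r - 5)*exp(-2*r)/4 + C

Use integration by parts with u = r**2 - 4*r + 4, dv = exp(-2*r) dr, so v = -exp(-2*r)/2.
Apply parts 2 times (tabular method): alternate signs, differentiate u down to 0, integrate dv up.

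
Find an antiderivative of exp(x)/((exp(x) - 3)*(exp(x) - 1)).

log(exp(x) - 3)/2 - log(exp(x) - 1)/2 + C

Let u = e^x, du = e^x dx.
The integral becomes ∫ du/((u-3)(u-1)); decompose into partial fractions.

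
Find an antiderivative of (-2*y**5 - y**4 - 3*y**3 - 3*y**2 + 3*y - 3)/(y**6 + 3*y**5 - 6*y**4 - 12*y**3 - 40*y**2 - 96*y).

log(y)/32 - 223*log(y - 3)/455 + 51*log(y + 2)/160 - 1921*log(y + 4)/1120 - 301*log(y**2 + 4)/4160 + 257*atan(y/2)/2080 + C

Factor the denominator: y*(y - 3)*(y + 2)*(y + 4)*(y**2 + 4).
Partial-fraction decomposition: -(301*y - 514)/(2080*(y**2 + 4)) - 1921/(1120*(y + 4)) + 51/(160*(y + 2)) - 223/(455*(y - 3)) + 1/(32*y).
Integrate each term; A/(y−a) gives A·log|y−a|; the (By+D)/(y²+p²) term gives a log and an atan.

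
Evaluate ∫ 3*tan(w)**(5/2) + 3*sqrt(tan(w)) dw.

Let u = tan(w), so du = (tan(w)**2 + 1) dw.
Rewriting, the integral becomes 3·∫ √u du = 3·(2/3)u^(3/2).
Substituting back, u = tan(w).

2*tan(w)**(3/2) + C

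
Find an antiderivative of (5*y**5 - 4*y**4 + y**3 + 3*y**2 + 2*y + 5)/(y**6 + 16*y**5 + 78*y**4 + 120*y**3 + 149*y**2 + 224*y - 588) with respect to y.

Factor the denominator: (y - 1)*(y + 3)*(y + 7)**2*(y**2 + 4).
Partial-fraction decomposition: -(33874*y - 27821)/(182585*(y**2 + 4)) + 597789/(179776*(y + 7)) - 23461/(424*(y + 7)**2) + 385/(208*(y + 3)) + 3/(320*(y - 1)).
Integrate each term; A/(y−a) gives A·log|y−a|; the (By+D)/(y²+p²) term gives a log and an atan.

3*log(y - 1)/320 + 385*log(y + 3)/208 + 597789*log(y + 7)/179776 - 16937*log(y**2 + 4)/182585 + 27821*atan(y/2)/365170 + 23461/(424*y + 2968) + C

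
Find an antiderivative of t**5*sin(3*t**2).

-t**4*cos(3*t**2)/6 + t**2*sin(3*t**2)/9 + cos(3*t**2)/27 + C

Let u = t², du = 2t dt; rewrite as (1/2)∫ u^2·sin(3u) du.
Now integrate by parts 2 times.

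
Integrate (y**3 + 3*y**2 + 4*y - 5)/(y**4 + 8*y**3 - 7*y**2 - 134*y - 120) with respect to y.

41*log(y - 4)/150 + 7*log(y + 1)/100 - 25*log(y + 5)/12 + 137*log(y + 6)/50 + C

Factor the denominator: (y - 4)*(y + 1)*(y + 5)*(y + 6).
Partial-fraction decomposition: 137/(50*(y + 6)) - 25/(12*(y + 5)) + 7/(100*(y + 1)) + 41/(150*(y - 4)).
Integrate each term: A/(y−a) contributes A·log|y−a|.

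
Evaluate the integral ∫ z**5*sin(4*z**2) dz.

-z**4*cos(4*z**2)/8 + z**2*sin(4*z**2)/16 + cos(4*z**2)/64 + C

Let u = z², du = 2z dz; rewrite as (1/2)∫ u^2·sin(4u) du.
Now integrate by parts 2 times.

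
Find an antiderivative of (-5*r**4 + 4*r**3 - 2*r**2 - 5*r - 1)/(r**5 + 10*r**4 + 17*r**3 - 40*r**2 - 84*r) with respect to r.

log(r)/84 - 67*log(r - 2)/360 - 111*log(r + 2)/40 + 517*log(r + 3)/60 - 13441*log(r + 7)/1260 + C

Factor the denominator: r*(r - 2)*(r + 2)*(r + 3)*(r + 7).
Partial-fraction decomposition: -13441/(1260*(r + 7)) + 517/(60*(r + 3)) - 111/(40*(r + 2)) - 67/(360*(r - 2)) + 1/(84*r).
Integrate each term: A/(r−a) contributes A·log|r−a|.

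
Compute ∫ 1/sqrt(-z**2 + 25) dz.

Substitute z = 5·sin(θ), so dz = 5·cos(θ) dθ and the radical becomes sqrt(-z**2 + 25) = 5·cos(θ) by the Pythagorean identity.
Integrate the resulting trig expression in θ, then back-substitute θ = asin(z/5), sin(θ) = z/5, cos(θ) = sqrt(-z**2 + 25)/5 (absorbing any constant into C).

asin(z/5) + C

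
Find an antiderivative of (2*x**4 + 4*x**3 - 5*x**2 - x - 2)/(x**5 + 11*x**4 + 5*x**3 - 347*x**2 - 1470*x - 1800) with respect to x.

Factor the denominator: (x - 6)*(x + 3)*(x + 4)*(x + 5)**2.
Partial-fraction decomposition: -3829/(242*(x + 5)) - 314/(11*(x + 5)**2) + 89/(5*(x + 4)) - 5/(18*(x + 3)) + 1634/(5445*(x - 6)).
Integrate each term; A/(x−a) gives A·log|x−a|; A/(x−a)² gives −A/(x−a).

1634*log(x - 6)/5445 - 5*log(x + 3)/18 + 89*log(x + 4)/5 - 3829*log(x + 5)/242 + 314/(11*x + 55) + C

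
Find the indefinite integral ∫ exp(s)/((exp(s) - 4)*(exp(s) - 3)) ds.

log(exp(s) - 4) - log(exp(s) - 3) + C

Let u = e^s, du = e^s ds.
The integral becomes ∫ du/((u-3)(u-4)); decompose into partial fractions.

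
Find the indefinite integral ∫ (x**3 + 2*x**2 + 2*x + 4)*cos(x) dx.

Use integration by parts with u = x**3 + 2*x**2 + 2*x + 4, dv = cos(x) dx, so v = sin(x).
Apply parts 3 times (tabular method): alternate signs, differentiate u down to 0, integrate dv up.

x**3*sin(x) + 2*x**2*sin(x) + 3*x**2*cos(x) - 4*x*sin(x) + 4*x*cos(x) - 4*cos(x) + C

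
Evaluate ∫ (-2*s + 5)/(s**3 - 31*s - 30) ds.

Factor the denominator: (s - 6)*(s + 1)*(s + 5).
Partial-fraction decomposition: 15/(44*(s + 5)) - 1/(4*(s + 1)) - 1/(11*(s - 6)).
Integrate each term: A/(s−a) contributes A·log|s−a|.

-log(s - 6)/11 - log(s + 1)/4 + 15*log(s + 5)/44 + C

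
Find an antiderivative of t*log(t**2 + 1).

Let u = t**2 + 1, so du = (2*t) dt.
The integral becomes (1/2)·∫ log(u) du; integrate by parts with u′=log(u), dv′=du.

t**2*log(t**2 + 1)/2 - t**2/2 + log(t**2 + 1)/2 + C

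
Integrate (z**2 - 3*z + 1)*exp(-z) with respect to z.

(-z**2 + z)*exp(-z) + C

Use integration by parts with u = z**2 - 3*z + 1, dv = exp(-z) dz, so v = -exp(-z).
Apply parts 2 times (tabular method): alternate signs, differentiate u down to 0, integrate dv up.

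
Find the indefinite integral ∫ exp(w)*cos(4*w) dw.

4*exp(w)*sin(4*w)/17 + exp(w)*cos(4*w)/17 + C

Let I denote the integral. Integrate by parts with u = cos(4*w), dv = exp(w) dw, so v = exp(w): I = exp(w)*cos(4*w) + 4·∫ exp(w)*sin(4*w) dw.
Apply parts again with u = sin(4*w), dv = exp(w) dw: ∫ exp(w)*sin(4*w) dw = exp(w)*sin(4*w) − 4·I. Substituting back brings back I: I = 4*exp(w)*sin(4*w) + exp(w)*cos(4*w) − 16·I.
Solving for I: (1 + 16)·I equals the remaining terms, so I = (1/17)·(4*exp(w)*sin(4*w) + exp(w)*cos(4*w)).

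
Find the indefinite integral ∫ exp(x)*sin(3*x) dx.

Let I denote the integral. Integrate by parts with u = sin(3*x), dv = exp(x) dx, so v = exp(x): I = exp(x)*sin(3*x) − 3·∫ exp(x)*cos(3*x) dx.
Apply parts again with u = cos(3*x), dv = exp(x) dx: ∫ exp(x)*cos(3*x) dx = exp(x)*cos(3*x) + 3·I. Substituting back brings back I: I = exp(x)*sin(3*x) - 3*exp(x)*cos(3*x) − 9·I.
Solving for I: (1 + 9)·I equals the remaining terms, so I = (1/10)·(exp(x)*sin(3*x) - 3*exp(x)*cos(3*x)).

exp(x)*sin(3*x)/10 - 3*exp(x)*cos(3*x)/10 + C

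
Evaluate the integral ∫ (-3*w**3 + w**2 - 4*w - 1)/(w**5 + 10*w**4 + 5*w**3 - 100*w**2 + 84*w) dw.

-log(w)/84 - 29*log(w - 2)/144 + log(w - 1)/8 - 101*log(w + 6)/48 + 1105*log(w + 7)/504 + C

Factor the denominator: w*(w - 2)*(w - 1)*(w + 6)*(w + 7).
Partial-fraction decomposition: 1105/(504*(w + 7)) - 101/(48*(w + 6)) + 1/(8*(w - 1)) - 29/(144*(w - 2)) - 1/(84*w).
Integrate each term: A/(w−a) contributes A·log|w−a|.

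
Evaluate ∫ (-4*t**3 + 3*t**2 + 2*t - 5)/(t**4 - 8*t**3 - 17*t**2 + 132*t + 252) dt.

-608*log(t - 7)/45 + 749*log(t - 6)/72 + 35*log(t + 2)/72 - 62*log(t + 3)/45 + C

Factor the denominator: (t - 7)*(t - 6)*(t + 2)*(t + 3).
Partial-fraction decomposition: -62/(45*(t + 3)) + 35/(72*(t + 2)) + 749/(72*(t - 6)) - 608/(45*(t - 7)).
Integrate each term: A/(t−a) contributes A·log|t−a|.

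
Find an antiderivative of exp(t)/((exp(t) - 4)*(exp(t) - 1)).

log(exp(t) - 4)/3 - log(exp(t) - 1)/3 + C

Let u = e^t, du = e^t dt.
The integral becomes ∫ du/((u-4)(u-1)); decompose into partial fractions.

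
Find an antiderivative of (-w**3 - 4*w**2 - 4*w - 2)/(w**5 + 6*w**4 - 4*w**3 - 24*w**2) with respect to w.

Factor the denominator: w**2*(w - 2)*(w + 2)*(w + 6).
Partial-fraction decomposition: 47/(576*(w + 6)) + 1/(32*(w + 2)) - 17/(64*(w - 2)) + 11/(72*w) + 1/(12*w**2).
Integrate each term; A/(w−a) gives A·log|w−a|; A/(w−a)² gives −A/(w−a).

11*log(w)/72 - 17*log(w - 2)/64 + log(w + 2)/32 + 47*log(w + 6)/576 - 1/(12*w) + C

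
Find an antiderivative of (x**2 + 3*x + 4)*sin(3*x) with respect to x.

Use integration by parts with u = x**2 + 3*x + 4, dv = sin(3*x) dx, so v = -cos(3*x)/3.
Apply parts 2 times (tabular method): alternate signs, differentiate u down to 0, integrate dv up.

-x**2*cos(3*x)/3 + 2*x*sin(3*x)/9 - x*cos(3*x) + sin(3*x)/3 - 34*cos(3*x)/27 + C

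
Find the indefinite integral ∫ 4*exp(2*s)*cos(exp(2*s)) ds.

Let u = exp(2*s), so du = (2*exp(2*s)) ds.
Rewriting, the integral becomes 2·∫ cos(u) du = 2·sin(u).
Substituting back, u = exp(2*s).

2*sin(exp(2*s)) + C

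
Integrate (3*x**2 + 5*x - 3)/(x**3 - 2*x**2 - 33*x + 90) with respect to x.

Factor the denominator: (x - 5)*(x - 3)*(x + 6).
Partial-fraction decomposition: 25/(33*(x + 6)) - 13/(6*(x - 3)) + 97/(22*(x - 5)).
Integrate each term: A/(x−a) contributes A·log|x−a|.

97*log(x - 5)/22 - 13*log(x - 3)/6 + 25*log(x + 6)/33 + C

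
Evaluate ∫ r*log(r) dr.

r**2*log(r)/2 - r**2/4 + C

Use integration by parts with u = log(r), dv = r dr.
Then du = 1/r dr and v = r**2/2.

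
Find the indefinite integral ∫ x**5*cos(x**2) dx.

x**4*sin(x**2)/2 + x**2*cos(x**2) - sin(x**2) + C

Let u = x², du = 2x dx; rewrite as (1/2)∫ u^2·cos(1u) du.
Now integrate by parts 2 times.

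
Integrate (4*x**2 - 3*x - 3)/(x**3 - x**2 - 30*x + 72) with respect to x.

Factor the denominator: (x - 4)*(x - 3)*(x + 6).
Partial-fraction decomposition: 53/(30*(x + 6)) - 8/(3*(x - 3)) + 49/(10*(x - 4)).
Integrate each term: A/(x−a) contributes A·log|x−a|.

49*log(x - 4)/10 - 8*log(x - 3)/3 + 53*log(x + 6)/30 + C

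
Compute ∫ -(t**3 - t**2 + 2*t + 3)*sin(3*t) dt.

Use integration by parts with u = t**3 - t**2 + 2*t + 3, dv = -sin(3*t) dt, so v = cos(3*t)/3.
Apply parts 3 times (tabular method): alternate signs, differentiate u down to 0, integrate dv up.

t**3*cos(3*t)/3 - t**2*sin(3*t)/3 - t**2*cos(3*t)/3 + 2*t*sin(3*t)/9 + 4*t*cos(3*t)/9 - 4*sin(3*t)/27 + 29*cos(3*t)/27 + C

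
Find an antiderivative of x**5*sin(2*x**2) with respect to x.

-x**4*cos(2*x**2)/4 + x**2*sin(2*x**2)/4 + cos(2*x**2)/8 + C

Let u = x², du = 2x dx; rewrite as (1/2)∫ u^2·sin(2u) du.
Now integrate by parts 2 times.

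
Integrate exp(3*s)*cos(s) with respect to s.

Let I denote the integral. Integrate by parts with u = cos(s), dv = exp(3*s) ds, so v = exp(3*s)/3: I = exp(3*s)*cos(s)/3 + (1/3)·∫ exp(3*s)*sin(s) ds.
Apply parts again with u = sin(s), dv = exp(3*s) ds: ∫ exp(3*s)*sin(s) ds = exp(3*s)*sin(s)/3 − (1/3)·I. Substituting back brings back I: I = exp(3*s)*sin(s)/9 + exp(3*s)*cos(s)/3 − (1/9)·I.
Solving for I: (1 + 1/9)·I equals the remaining terms, so I = (9/10)·(exp(3*s)*sin(s)/9 + exp(3*s)*cos(s)/3).

exp(3*s)*sin(s)/10 + 3*exp(3*s)*cos(s)/10 + C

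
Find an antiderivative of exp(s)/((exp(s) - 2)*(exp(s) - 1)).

Let u = e^s, du = e^s ds.
The integral becomes ∫ du/((u-1)(u-2)); decompose into partial fractions.

log(exp(s) - 2) - log(exp(s) - 1) + C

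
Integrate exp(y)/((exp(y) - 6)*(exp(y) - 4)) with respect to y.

Let u = e^y, du = e^y dy.
The integral becomes ∫ du/((u-6)(u-4)); decompose into partial fractions.

log(exp(y) - 6)/2 - log(exp(y) - 4)/2 + C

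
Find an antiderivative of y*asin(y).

Use integration by parts with u = arcsin(y), dv = y dy.
Then du = 1/sqrt(-y**2 + 1) dy.

y**2*asin(y)/2 + y*sqrt(-y**2 + 1)/4 - asin(y)/4 + C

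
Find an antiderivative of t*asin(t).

t**2*asin(t)/2 + t*sqrt(-t**2 + 1)/4 - asin(t)/4 + C

Use integration by parts with u = arcsin(t), dv = t dt.
Then du = 1/sqrt(-t**2 + 1) dt.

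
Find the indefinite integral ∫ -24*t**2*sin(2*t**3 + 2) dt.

4*cos(2*t**3 + 2) + C

Let u = 2*t**3 + 2, so du = (6*t**2) dt.
Rewriting, the integral becomes -4·∫ sin(u) du = -4·-cos(u).
Substituting back, u = 2*t**3 + 2.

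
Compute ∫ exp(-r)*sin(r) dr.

Let I denote the integral. Integrate by parts with u = sin(r), dv = exp(-r) dr, so v = -exp(-r): I = -exp(-r)*sin(r) + ∫ exp(-r)*cos(r) dr.
Apply parts again with u = cos(r), dv = exp(-r) dr: ∫ exp(-r)*cos(r) dr = -exp(-r)*cos(r) − I. Substituting back brings back I: I = -exp(-r)*sin(r) - exp(-r)*cos(r) − I.
Solving for I: (1 + 1)·I equals the remaining terms, so I = (1/2)·(-exp(-r)*sin(r) - exp(-r)*cos(r)).

-exp(-r)*sin(r)/2 - exp(-r)*cos(r)/2 + C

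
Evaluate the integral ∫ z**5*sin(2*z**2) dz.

-z**4*cos(2*z**2)/4 + z**2*sin(2*z**2)/4 + cos(2*z**2)/8 + C

Let u = z², du = 2z dz; rewrite as (1/2)∫ u^2·sin(2u) du.
Now integrate by parts 2 times.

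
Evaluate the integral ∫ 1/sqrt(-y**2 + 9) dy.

Substitute y = 3·sin(θ), so dy = 3·cos(θ) dθ and the radical becomes sqrt(-y**2 + 9) = 3·cos(θ) by the Pythagorean identity.
Integrate the resulting trig expression in θ, then back-substitute θ = asin(y/3), sin(θ) = y/3, cos(θ) = sqrt(-y**2 + 9)/3 (absorbing any constant into C).

asin(y/3) + C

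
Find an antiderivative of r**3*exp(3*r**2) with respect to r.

Let u = r², du = 2r dr; rewrite as (1/2)∫ u^1·exp(3u) du.
Now integrate by parts 1 time.

(3*r**2 - 1)*exp(3*r**2)/18 + C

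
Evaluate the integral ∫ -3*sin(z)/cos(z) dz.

Let u = cos(z), so du = (-sin(z)) dz.
Rewriting, the integral becomes 3·∫ 1/u du = 3·log(u).
Substituting back, u = cos(z).

3*log(cos(z)) + C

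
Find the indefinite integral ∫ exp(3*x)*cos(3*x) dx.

exp(3*x)*sin(3*x)/6 + exp(3*x)*cos(3*x)/6 + C

Let I denote the integral. Integrate by parts with u = cos(3*x), dv = exp(3*x) dx, so v = exp(3*x)/3: I = exp(3*x)*cos(3*x)/3 + ∫ exp(3*x)*sin(3*x) dx.
Apply parts again with u = sin(3*x), dv = exp(3*x) dx: ∫ exp(3*x)*sin(3*x) dx = exp(3*x)*sin(3*x)/3 − I. Substituting back brings back I: I = exp(3*x)*sin(3*x)/3 + exp(3*x)*cos(3*x)/3 − I.
Solving for I: (1 + 1)·I equals the remaining terms, so I = (1/2)·(exp(3*x)*sin(3*x)/3 + exp(3*x)*cos(3*x)/3).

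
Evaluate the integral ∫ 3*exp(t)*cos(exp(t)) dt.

Let u = exp(t), so du = (exp(t)) dt.
Rewriting, the integral becomes 3·∫ cos(u) du = 3·sin(u).
Substituting back, u = exp(t).

3*sin(exp(t)) + C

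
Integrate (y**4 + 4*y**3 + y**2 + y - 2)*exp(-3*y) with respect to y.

(-27*y**4 - 144*y**3 - 171*y**2 - 141*y + 7)*exp(-3*y)/81 + C

Use integration by parts with u = y**4 + 4*y**3 + y**2 + y - 2, dv = exp(-3*y) dy, so v = -exp(-3*y)/3.
Apply parts 4 times (tabular method): alternate signs, differentiate u down to 0, integrate dv up.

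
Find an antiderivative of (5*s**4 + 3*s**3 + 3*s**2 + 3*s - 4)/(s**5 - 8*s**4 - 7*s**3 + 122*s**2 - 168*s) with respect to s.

log(s)/42 + 6599*log(s - 7)/770 - 37*log(s - 3)/6 + 59*log(s - 2)/30 + 20*log(s + 4)/33 + C

Factor the denominator: s*(s - 7)*(s - 3)*(s - 2)*(s + 4).
Partial-fraction decomposition: 20/(33*(s + 4)) + 59/(30*(s - 2)) - 37/(6*(s - 3)) + 6599/(770*(s - 7)) + 1/(42*s).
Integrate each term: A/(s−a) contributes A·log|s−a|.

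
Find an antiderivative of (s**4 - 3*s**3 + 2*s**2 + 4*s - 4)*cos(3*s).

Use integration by parts with u = s**4 - 3*s**3 + 2*s**2 + 4*s - 4, dv = cos(3*s) ds, so v = sin(3*s)/3.
Apply parts 4 times (tabular method): alternate signs, differentiate u down to 0, integrate dv up.

s**4*sin(3*s)/3 - s**3*sin(3*s) + 4*s**3*cos(3*s)/9 + 2*s**2*sin(3*s)/9 - s**2*cos(3*s) + 2*s*sin(3*s) + 4*s*cos(3*s)/27 - 112*sin(3*s)/81 + 2*cos(3*s)/3 + C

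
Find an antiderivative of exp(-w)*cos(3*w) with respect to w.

3*exp(-w)*sin(3*w)/10 - exp(-w)*cos(3*w)/10 + C

Let I denote the integral. Integrate by parts with u = cos(3*w), dv = exp(-w) dw, so v = -exp(-w): I = -exp(-w)*cos(3*w) − 3·∫ exp(-w)*sin(3*w) dw.
Apply parts again with u = sin(3*w), dv = exp(-w) dw: ∫ exp(-w)*sin(3*w) dw = -exp(-w)*sin(3*w) + 3·I. Substituting back brings back I: I = 3*exp(-w)*sin(3*w) - exp(-w)*cos(3*w) − 9·I.
Solving for I: (1 + 9)·I equals the remaining terms, so I = (1/10)·(3*exp(-w)*sin(3*w) - exp(-w)*cos(3*w)).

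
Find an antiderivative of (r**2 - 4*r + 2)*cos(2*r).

Use integration by parts with u = r**2 - 4*r + 2, dv = cos(2*r) dr, so v = sin(2*r)/2.
Apply parts 2 times (tabular method): alternate signs, differentiate u down to 0, integrate dv up.

r**2*sin(2*r)/2 - 2*r*sin(2*r) + r*cos(2*r)/2 + 3*sin(2*r)/4 - cos(2*r) + C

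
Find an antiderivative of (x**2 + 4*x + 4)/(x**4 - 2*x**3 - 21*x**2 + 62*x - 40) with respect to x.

2*log(x - 4)/3 - 8*log(x - 2)/7 + log(x - 1)/2 - log(x + 5)/42 + C

Factor the denominator: (x - 4)*(x - 2)*(x - 1)*(x + 5).
Partial-fraction decomposition: -1/(42*(x + 5)) + 1/(2*(x - 1)) - 8/(7*(x - 2)) + 2/(3*(x - 4)).
Integrate each term: A/(x−a) contributes A·log|x−a|.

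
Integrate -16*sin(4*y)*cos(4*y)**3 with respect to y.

Let u = cos(4*y), so du = (-4*sin(4*y)) dy.
Rewriting, the integral becomes 4·∫ u^3 du = 4·u^4/4.
Substituting back, u = cos(4*y).

cos(4*y)**4 + C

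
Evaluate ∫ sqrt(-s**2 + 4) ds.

Substitute s = 2·sin(θ), so ds = 2·cos(θ) dθ and the radical becomes sqrt(-s**2 + 4) = 2·cos(θ) by the Pythagorean identity.
Integrate the resulting trig expression in θ, then back-substitute θ = asin(s/2), sin(θ) = s/2, cos(θ) = sqrt(-s**2 + 4)/2 (absorbing any constant into C).

s*sqrt(-s**2 + 4)/2 + 2*asin(s/2) + C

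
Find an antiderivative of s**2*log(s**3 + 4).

Let u = s**3 + 4, so du = (3*s**2) ds.
The integral becomes (1/3)·∫ log(u) du; integrate by parts with u′=log(u), dv′=du.

s**3*log(s**3 + 4)/3 - s**3/3 + 4*log(s**3 + 4)/3 + C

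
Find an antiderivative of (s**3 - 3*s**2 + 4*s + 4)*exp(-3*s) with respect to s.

Use integration by parts with u = s**3 - 3*s**2 + 4*s + 4, dv = exp(-3*s) ds, so v = -exp(-3*s)/3.
Apply parts 3 times (tabular method): alternate signs, differentiate u down to 0, integrate dv up.

(-9*s**3 + 18*s**2 - 24*s - 44)*exp(-3*s)/27 + C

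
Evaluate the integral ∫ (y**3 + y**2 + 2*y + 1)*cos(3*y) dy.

y**3*sin(3*y)/3 + y**2*sin(3*y)/3 + y**2*cos(3*y)/3 + 4*y*sin(3*y)/9 + 2*y*cos(3*y)/9 + 7*sin(3*y)/27 + 4*cos(3*y)/27 + C

Use integration by parts with u = y**3 + y**2 + 2*y + 1, dv = cos(3*y) dy, so v = sin(3*y)/3.
Apply parts 3 times (tabular method): alternate signs, differentiate u down to 0, integrate dv up.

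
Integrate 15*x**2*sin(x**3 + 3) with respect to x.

-5*cos(x**3 + 3) + C

Let u = x**3 + 3, so du = (3*x**2) dx.
Rewriting, the integral becomes 5·∫ sin(u) du = 5·-cos(u).
Substituting back, u = x**3 + 3.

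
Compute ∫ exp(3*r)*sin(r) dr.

3*exp(3*r)*sin(r)/10 - exp(3*r)*cos(r)/10 + C

Let I denote the integral. Integrate by parts with u = sin(r), dv = exp(3*r) dr, so v = exp(3*r)/3: I = exp(3*r)*sin(r)/3 − (1/3)·∫ exp(3*r)*cos(r) dr.
Apply parts again with u = cos(r), dv = exp(3*r) dr: ∫ exp(3*r)*cos(r) dr = exp(3*r)*cos(r)/3 + (1/3)·I. Substituting back brings back I: I = exp(3*r)*sin(r)/3 - exp(3*r)*cos(r)/9 − (1/9)·I.
Solving for I: (1 + 1/9)·I equals the remaining terms, so I = (9/10)·(exp(3*r)*sin(r)/3 - exp(3*r)*cos(r)/9).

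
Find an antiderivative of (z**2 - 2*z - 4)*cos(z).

z**2*sin(z) - 2*z*sin(z) + 2*z*cos(z) - 6*sin(z) - 2*cos(z) + C

Use integration by parts with u = z**2 - 2*z - 4, dv = cos(z) dz, so v = sin(z).
Apply parts 2 times (tabular method): alternate signs, differentiate u down to 0, integrate dv up.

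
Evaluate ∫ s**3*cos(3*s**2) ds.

s**2*sin(3*s**2)/6 + cos(3*s**2)/18 + C

Let u = s², du = 2s ds; rewrite as (1/2)∫ u^1·cos(3u) du.
Now integrate by parts 1 time.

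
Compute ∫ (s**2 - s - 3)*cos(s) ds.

Use integration by parts with u = s**2 - s - 3, dv = cos(s) ds, so v = sin(s).
Apply parts 2 times (tabular method): alternate signs, differentiate u down to 0, integrate dv up.

s**2*sin(s) - s*sin(s) + 2*s*cos(s) - 5*sin(s) - cos(s) + C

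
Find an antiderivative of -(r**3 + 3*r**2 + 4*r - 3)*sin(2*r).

r**3*cos(2*r)/2 - 3*r**2*sin(2*r)/4 + 3*r**2*cos(2*r)/2 - 3*r*sin(2*r)/2 + 5*r*cos(2*r)/4 - 5*sin(2*r)/8 - 9*cos(2*r)/4 + C

Use integration by parts with u = r**3 + 3*r**2 + 4*r - 3, dv = -sin(2*r) dr, so v = cos(2*r)/2.
Apply parts 3 times (tabular method): alternate signs, differentiate u down to 0, integrate dv up.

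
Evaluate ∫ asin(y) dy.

Use integration by parts with u = arcsin(y), dv = dy.
Then du = 1/sqrt(-y**2 + 1) dy.

y*asin(y) + sqrt(-y**2 + 1) + C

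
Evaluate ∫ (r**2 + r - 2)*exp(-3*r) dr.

Use integration by parts with u = r**2 + r - 2, dv = exp(-3*r) dr, so v = -exp(-3*r)/3.
Apply parts 2 times (tabular method): alternate signs, differentiate u down to 0, integrate dv up.

(-9*r**2 - 15*r + 13)*exp(-3*r)/27 + C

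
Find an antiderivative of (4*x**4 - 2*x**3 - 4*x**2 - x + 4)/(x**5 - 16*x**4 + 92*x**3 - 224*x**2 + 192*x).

log(x)/48 + 2303*log(x - 6)/48 - 687*log(x - 4)/16 - 17*log(x - 2)/16 + 52/(x - 4) + C

Factor the denominator: x*(x - 6)*(x - 4)**2*(x - 2).
Partial-fraction decomposition: -17/(16*(x - 2)) - 687/(16*(x - 4)) - 52/(x - 4)**2 + 2303/(48*(x - 6)) + 1/(48*x).
Integrate each term; A/(x−a) gives A·log|x−a|; A/(x−a)² gives −A/(x−a).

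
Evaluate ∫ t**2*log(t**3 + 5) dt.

Let u = t**3 + 5, so du = (3*t**2) dt.
The integral becomes (1/3)·∫ log(u) du; integrate by parts with u′=log(u), dv′=du.

t**3*log(t**3 + 5)/3 - t**3/3 + 5*log(t**3 + 5)/3 + C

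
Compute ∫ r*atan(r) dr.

Use integration by parts with u = arctan(r), dv = r dr.
Then du = 1/(r**2 + 1) dr.

r**2*atan(r)/2 - r/2 + atan(r)/2 + C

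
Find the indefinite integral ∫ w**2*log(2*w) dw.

Use integration by parts with u = log(2*w), dv = w**2 dw.
Then du = 1/w dw and v = w**3/3.

w**3*(log(w) + log(2))/3 - w**3/9 + C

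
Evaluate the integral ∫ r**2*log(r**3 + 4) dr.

Let u = r**3 + 4, so du = (3*r**2) dr.
The integral becomes (1/3)·∫ log(u) du; integrate by parts with u′=log(u), dv′=du.

r**3*log(r**3 + 4)/3 - r**3/3 + 4*log(r**3 + 4)/3 + C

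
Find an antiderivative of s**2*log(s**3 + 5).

Let u = s**3 + 5, so du = (3*s**2) ds.
The integral becomes (1/3)·∫ log(u) du; integrate by parts with u′=log(u), dv′=du.

s**3*log(s**3 + 5)/3 - s**3/3 + 5*log(s**3 + 5)/3 + C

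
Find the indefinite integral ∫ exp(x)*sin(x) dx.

exp(x)*sin(x)/2 - exp(x)*cos(x)/2 + C

Let I denote the integral. Integrate by parts with u = sin(x), dv = exp(x) dx, so v = exp(x): I = exp(x)*sin(x) − ∫ exp(x)*cos(x) dx.
Apply parts again with u = cos(x), dv = exp(x) dx: ∫ exp(x)*cos(x) dx = exp(x)*cos(x) + I. Substituting back brings back I: I = exp(x)*sin(x) - exp(x)*cos(x) − I.
Solving for I: (1 + 1)·I equals the remaining terms, so I = (1/2)·(exp(x)*sin(x) - exp(x)*cos(x)).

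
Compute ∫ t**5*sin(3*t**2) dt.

-t**4*cos(3*t**2)/6 + t**2*sin(3*t**2)/9 + cos(3*t**2)/27 + C

Let u = t², du = 2t dt; rewrite as (1/2)∫ u^2·sin(3u) du.
Now integrate by parts 2 times.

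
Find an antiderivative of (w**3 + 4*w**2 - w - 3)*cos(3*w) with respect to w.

w**3*sin(3*w)/3 + 4*w**2*sin(3*w)/3 + w**2*cos(3*w)/3 - 5*w*sin(3*w)/9 + 8*w*cos(3*w)/9 - 35*sin(3*w)/27 - 5*cos(3*w)/27 + C

Use integration by parts with u = w**3 + 4*w**2 - w - 3, dv = cos(3*w) dw, so v = sin(3*w)/3.
Apply parts 3 times (tabular method): alternate signs, differentiate u down to 0, integrate dv up.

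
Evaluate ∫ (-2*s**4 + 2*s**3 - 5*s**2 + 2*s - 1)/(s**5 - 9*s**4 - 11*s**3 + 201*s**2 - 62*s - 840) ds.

-1087*log(s - 7)/198 + 31*log(s - 5)/7 - 37*log(s - 3)/70 + 73*log(s + 2)/630 - 81*log(s + 4)/154 + C

Factor the denominator: (s - 7)*(s - 5)*(s - 3)*(s + 2)*(s + 4).
Partial-fraction decomposition: -81/(154*(s + 4)) + 73/(630*(s + 2)) - 37/(70*(s - 3)) + 31/(7*(s - 5)) - 1087/(198*(s - 7)).
Integrate each term: A/(s−a) contributes A·log|s−a|.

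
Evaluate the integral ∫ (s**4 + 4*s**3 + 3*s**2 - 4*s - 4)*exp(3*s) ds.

Use integration by parts with u = s**4 + 4*s**3 + 3*s**2 - 4*s - 4, dv = exp(3*s) ds, so v = exp(3*s)/3.
Apply parts 4 times (tabular method): alternate signs, differentiate u down to 0, integrate dv up.

(27*s**4 + 72*s**3 + 9*s**2 - 114*s - 70)*exp(3*s)/81 + C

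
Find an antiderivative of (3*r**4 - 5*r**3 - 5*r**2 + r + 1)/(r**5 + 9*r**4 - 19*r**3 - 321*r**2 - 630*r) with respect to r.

Factor the denominator: r*(r - 6)*(r + 3)*(r + 5)*(r + 7).
Partial-fraction decomposition: 8667/(728*(r + 7)) - 2371/(220*(r + 5)) + 331/(216*(r + 3)) + 2635/(7722*(r - 6)) - 1/(630*r).
Integrate each term: A/(r−a) contributes A·log|r−a|.

-log(r)/630 + 2635*log(r - 6)/7722 + 331*log(r + 3)/216 - 2371*log(r + 5)/220 + 8667*log(r + 7)/728 + C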